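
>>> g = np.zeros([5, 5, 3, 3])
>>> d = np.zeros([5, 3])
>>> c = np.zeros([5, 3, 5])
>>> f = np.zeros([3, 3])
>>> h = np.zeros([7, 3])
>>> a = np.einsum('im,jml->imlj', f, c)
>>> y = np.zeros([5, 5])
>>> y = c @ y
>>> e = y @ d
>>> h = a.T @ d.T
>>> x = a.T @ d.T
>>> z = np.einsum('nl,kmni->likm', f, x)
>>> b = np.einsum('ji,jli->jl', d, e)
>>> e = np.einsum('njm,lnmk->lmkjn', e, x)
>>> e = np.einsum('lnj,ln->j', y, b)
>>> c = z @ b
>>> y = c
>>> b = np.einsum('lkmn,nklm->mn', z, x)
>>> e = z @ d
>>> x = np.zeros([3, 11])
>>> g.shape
(5, 5, 3, 3)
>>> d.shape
(5, 3)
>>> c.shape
(3, 5, 5, 3)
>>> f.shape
(3, 3)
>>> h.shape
(5, 5, 3, 5)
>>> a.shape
(3, 3, 5, 5)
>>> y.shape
(3, 5, 5, 3)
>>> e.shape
(3, 5, 5, 3)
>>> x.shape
(3, 11)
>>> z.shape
(3, 5, 5, 5)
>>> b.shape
(5, 5)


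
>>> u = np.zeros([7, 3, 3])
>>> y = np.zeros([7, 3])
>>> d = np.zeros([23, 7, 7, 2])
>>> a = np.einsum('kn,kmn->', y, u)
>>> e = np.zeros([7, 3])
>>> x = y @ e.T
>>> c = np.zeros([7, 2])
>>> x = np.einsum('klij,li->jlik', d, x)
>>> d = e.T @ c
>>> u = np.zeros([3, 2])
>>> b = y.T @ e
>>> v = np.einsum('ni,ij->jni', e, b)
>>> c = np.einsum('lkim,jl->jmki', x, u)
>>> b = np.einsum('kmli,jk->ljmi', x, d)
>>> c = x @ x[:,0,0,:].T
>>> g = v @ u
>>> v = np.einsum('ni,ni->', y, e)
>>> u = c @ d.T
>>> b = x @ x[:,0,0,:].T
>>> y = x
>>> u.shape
(2, 7, 7, 3)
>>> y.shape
(2, 7, 7, 23)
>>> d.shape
(3, 2)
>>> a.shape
()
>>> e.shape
(7, 3)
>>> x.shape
(2, 7, 7, 23)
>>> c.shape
(2, 7, 7, 2)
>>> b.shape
(2, 7, 7, 2)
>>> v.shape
()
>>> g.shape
(3, 7, 2)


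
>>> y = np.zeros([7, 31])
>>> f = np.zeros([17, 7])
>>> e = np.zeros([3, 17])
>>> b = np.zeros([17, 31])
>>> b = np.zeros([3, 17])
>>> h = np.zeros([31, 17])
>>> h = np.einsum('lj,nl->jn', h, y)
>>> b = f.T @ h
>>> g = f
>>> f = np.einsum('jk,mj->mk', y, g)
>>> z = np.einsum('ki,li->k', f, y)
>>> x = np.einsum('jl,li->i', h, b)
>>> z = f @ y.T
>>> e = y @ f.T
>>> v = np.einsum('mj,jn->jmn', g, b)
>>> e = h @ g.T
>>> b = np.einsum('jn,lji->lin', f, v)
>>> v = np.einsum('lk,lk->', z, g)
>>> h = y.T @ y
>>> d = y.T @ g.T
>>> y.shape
(7, 31)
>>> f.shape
(17, 31)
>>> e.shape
(17, 17)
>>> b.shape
(7, 7, 31)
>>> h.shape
(31, 31)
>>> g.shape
(17, 7)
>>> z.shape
(17, 7)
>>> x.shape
(7,)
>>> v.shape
()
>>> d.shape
(31, 17)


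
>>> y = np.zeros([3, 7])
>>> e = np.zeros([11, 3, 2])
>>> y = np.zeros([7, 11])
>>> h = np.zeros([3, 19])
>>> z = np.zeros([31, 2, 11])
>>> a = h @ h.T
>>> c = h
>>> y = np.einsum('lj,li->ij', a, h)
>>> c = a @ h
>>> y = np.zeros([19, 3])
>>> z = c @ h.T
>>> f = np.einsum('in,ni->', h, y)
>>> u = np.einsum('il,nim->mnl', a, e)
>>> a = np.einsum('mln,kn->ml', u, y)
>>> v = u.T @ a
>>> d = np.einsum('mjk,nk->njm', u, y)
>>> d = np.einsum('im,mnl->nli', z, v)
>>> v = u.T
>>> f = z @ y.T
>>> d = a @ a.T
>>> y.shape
(19, 3)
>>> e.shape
(11, 3, 2)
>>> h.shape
(3, 19)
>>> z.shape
(3, 3)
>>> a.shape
(2, 11)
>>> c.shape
(3, 19)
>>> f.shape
(3, 19)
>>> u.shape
(2, 11, 3)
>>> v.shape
(3, 11, 2)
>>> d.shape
(2, 2)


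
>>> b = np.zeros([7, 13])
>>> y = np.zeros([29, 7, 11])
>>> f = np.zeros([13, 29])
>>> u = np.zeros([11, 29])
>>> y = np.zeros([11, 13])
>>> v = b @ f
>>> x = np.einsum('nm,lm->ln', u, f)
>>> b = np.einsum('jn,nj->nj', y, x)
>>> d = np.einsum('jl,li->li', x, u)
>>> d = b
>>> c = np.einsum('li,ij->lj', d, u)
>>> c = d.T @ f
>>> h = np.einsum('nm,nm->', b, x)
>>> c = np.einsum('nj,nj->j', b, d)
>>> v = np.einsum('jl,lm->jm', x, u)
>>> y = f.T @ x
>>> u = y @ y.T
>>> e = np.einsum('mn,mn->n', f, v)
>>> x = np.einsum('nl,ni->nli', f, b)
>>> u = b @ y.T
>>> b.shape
(13, 11)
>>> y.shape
(29, 11)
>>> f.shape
(13, 29)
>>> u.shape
(13, 29)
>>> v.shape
(13, 29)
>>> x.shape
(13, 29, 11)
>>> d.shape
(13, 11)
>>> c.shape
(11,)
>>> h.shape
()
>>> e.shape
(29,)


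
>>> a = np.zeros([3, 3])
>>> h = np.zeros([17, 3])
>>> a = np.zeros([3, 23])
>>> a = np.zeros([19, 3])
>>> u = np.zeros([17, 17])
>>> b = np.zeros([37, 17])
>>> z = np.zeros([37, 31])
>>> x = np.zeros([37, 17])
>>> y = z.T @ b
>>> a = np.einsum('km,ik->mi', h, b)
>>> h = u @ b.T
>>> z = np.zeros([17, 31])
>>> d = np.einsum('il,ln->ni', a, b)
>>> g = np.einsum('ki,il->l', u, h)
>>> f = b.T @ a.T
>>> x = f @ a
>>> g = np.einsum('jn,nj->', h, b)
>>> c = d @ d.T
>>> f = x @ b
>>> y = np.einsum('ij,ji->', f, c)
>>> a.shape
(3, 37)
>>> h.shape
(17, 37)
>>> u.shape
(17, 17)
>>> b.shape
(37, 17)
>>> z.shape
(17, 31)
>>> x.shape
(17, 37)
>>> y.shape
()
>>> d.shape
(17, 3)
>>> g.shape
()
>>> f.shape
(17, 17)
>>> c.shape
(17, 17)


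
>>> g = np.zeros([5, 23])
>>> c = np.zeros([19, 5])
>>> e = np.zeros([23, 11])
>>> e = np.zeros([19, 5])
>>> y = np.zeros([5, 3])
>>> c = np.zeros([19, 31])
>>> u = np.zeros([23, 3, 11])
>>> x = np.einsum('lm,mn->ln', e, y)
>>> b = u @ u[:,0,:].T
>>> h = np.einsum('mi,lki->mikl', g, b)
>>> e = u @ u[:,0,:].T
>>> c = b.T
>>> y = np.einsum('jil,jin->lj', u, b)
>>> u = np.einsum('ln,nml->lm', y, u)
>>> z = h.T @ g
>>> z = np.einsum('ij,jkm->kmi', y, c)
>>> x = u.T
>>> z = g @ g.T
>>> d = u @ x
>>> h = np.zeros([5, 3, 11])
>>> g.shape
(5, 23)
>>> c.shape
(23, 3, 23)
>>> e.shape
(23, 3, 23)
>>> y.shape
(11, 23)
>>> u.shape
(11, 3)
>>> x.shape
(3, 11)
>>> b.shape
(23, 3, 23)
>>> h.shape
(5, 3, 11)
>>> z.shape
(5, 5)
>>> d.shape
(11, 11)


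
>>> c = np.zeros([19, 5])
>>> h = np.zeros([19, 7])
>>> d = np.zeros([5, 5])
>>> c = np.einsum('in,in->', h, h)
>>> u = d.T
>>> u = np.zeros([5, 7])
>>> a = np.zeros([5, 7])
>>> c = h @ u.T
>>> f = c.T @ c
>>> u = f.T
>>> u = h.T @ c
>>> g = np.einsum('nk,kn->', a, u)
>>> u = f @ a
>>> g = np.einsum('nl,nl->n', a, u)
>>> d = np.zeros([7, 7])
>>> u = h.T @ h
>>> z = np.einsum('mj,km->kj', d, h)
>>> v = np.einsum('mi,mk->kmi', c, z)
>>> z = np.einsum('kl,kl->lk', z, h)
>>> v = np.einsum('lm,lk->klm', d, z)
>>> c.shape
(19, 5)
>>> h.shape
(19, 7)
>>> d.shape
(7, 7)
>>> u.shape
(7, 7)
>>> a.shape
(5, 7)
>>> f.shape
(5, 5)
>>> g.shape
(5,)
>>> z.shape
(7, 19)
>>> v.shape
(19, 7, 7)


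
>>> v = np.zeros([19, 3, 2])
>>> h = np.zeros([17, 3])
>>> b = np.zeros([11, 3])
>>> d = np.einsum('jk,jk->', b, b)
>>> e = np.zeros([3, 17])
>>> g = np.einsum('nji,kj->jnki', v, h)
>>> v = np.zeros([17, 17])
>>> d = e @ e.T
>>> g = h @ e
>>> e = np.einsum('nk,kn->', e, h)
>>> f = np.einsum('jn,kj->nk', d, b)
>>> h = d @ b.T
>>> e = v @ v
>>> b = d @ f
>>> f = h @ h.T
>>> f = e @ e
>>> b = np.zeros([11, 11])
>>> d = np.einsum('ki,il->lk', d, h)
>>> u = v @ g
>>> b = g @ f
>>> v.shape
(17, 17)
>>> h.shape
(3, 11)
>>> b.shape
(17, 17)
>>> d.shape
(11, 3)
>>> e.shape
(17, 17)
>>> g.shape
(17, 17)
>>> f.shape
(17, 17)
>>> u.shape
(17, 17)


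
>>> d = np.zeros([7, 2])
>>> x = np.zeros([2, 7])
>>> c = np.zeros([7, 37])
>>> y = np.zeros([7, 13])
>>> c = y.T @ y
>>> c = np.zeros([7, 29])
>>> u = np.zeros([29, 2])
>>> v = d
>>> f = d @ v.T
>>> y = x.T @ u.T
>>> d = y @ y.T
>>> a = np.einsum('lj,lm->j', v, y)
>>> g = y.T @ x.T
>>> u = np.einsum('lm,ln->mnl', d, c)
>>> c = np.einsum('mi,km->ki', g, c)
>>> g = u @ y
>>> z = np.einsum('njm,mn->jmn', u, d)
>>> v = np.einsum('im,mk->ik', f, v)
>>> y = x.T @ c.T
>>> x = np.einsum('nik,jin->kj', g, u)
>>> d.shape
(7, 7)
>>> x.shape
(29, 7)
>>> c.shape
(7, 2)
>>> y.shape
(7, 7)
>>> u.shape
(7, 29, 7)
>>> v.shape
(7, 2)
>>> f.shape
(7, 7)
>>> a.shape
(2,)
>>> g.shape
(7, 29, 29)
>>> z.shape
(29, 7, 7)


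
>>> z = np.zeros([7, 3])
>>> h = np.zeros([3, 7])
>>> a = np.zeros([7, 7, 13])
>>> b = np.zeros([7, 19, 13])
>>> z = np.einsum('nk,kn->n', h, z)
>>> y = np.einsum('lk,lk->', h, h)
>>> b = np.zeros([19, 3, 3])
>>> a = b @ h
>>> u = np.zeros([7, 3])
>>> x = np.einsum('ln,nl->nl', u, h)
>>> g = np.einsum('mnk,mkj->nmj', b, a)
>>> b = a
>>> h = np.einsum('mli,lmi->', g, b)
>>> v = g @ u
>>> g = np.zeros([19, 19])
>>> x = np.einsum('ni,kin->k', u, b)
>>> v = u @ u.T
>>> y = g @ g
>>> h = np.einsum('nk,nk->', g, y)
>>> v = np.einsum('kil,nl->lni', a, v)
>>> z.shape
(3,)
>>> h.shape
()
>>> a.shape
(19, 3, 7)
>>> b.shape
(19, 3, 7)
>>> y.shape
(19, 19)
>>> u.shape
(7, 3)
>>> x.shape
(19,)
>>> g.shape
(19, 19)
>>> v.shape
(7, 7, 3)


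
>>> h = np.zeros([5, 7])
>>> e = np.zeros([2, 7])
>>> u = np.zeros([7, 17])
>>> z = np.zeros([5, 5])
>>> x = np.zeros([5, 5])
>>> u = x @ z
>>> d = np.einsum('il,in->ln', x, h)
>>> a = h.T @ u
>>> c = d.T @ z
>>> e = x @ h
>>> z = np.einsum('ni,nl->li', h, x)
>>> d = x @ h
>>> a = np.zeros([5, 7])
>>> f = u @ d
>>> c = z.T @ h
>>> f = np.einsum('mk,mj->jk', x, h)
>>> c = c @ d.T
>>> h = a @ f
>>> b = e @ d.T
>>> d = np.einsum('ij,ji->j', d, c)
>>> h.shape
(5, 5)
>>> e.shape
(5, 7)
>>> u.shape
(5, 5)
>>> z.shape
(5, 7)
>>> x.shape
(5, 5)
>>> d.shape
(7,)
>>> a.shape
(5, 7)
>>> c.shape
(7, 5)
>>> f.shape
(7, 5)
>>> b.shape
(5, 5)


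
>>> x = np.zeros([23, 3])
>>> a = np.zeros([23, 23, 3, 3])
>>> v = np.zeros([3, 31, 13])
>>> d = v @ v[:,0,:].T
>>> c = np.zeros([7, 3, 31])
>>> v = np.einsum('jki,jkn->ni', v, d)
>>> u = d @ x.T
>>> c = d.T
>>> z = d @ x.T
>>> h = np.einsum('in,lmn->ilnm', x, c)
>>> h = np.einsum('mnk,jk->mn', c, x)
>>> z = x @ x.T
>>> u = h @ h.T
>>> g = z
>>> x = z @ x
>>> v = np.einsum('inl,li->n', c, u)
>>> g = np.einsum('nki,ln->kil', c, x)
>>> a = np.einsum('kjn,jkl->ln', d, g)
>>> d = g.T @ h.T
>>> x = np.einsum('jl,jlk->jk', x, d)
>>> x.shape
(23, 3)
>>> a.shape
(23, 3)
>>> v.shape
(31,)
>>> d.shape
(23, 3, 3)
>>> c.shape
(3, 31, 3)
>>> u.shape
(3, 3)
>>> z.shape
(23, 23)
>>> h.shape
(3, 31)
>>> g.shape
(31, 3, 23)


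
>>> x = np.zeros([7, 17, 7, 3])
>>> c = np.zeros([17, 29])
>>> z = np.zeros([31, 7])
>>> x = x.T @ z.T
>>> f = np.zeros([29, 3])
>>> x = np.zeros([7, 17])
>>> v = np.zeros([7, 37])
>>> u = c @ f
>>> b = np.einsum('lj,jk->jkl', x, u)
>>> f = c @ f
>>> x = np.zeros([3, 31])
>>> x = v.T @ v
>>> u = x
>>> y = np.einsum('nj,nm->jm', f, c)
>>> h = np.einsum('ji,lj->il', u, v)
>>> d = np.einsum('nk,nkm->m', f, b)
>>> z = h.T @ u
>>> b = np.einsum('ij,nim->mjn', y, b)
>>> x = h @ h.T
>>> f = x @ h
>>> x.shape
(37, 37)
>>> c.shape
(17, 29)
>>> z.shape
(7, 37)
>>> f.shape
(37, 7)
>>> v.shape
(7, 37)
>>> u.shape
(37, 37)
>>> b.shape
(7, 29, 17)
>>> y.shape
(3, 29)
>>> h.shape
(37, 7)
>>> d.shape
(7,)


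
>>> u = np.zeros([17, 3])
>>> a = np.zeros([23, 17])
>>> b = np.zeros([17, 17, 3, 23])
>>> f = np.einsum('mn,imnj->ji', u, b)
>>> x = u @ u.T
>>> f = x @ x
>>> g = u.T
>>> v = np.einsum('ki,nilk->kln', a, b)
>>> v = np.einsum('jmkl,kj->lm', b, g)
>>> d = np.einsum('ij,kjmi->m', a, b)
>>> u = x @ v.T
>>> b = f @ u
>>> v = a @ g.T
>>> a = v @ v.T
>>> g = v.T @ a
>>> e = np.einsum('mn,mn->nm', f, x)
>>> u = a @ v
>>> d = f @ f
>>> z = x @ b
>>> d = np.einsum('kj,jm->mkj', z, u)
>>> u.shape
(23, 3)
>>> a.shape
(23, 23)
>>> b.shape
(17, 23)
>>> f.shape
(17, 17)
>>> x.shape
(17, 17)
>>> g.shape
(3, 23)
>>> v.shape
(23, 3)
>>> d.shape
(3, 17, 23)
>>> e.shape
(17, 17)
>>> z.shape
(17, 23)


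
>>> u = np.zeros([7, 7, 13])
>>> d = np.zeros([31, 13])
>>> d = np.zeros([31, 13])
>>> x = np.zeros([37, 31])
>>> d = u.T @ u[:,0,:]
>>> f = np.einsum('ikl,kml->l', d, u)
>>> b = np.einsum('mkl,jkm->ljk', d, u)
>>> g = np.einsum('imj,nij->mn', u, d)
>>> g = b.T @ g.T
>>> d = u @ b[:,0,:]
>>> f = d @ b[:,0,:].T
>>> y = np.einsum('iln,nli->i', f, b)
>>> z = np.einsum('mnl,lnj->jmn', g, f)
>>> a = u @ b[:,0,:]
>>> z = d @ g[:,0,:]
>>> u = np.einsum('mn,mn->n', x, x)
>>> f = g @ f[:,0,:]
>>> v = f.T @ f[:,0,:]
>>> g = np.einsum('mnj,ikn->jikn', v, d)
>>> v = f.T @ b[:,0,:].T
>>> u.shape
(31,)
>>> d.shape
(7, 7, 7)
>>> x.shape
(37, 31)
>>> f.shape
(7, 7, 13)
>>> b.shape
(13, 7, 7)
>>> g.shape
(13, 7, 7, 7)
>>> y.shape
(7,)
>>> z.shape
(7, 7, 7)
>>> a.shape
(7, 7, 7)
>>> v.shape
(13, 7, 13)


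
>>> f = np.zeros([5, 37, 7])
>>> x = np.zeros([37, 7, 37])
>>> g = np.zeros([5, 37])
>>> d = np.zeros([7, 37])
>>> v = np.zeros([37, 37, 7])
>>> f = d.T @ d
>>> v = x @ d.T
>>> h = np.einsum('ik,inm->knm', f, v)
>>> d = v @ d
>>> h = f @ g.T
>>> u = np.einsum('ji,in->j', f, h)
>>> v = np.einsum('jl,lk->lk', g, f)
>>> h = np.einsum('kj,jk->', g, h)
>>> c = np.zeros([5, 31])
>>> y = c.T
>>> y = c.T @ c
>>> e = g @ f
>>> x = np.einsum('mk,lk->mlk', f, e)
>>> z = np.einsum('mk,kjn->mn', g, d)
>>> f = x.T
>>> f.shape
(37, 5, 37)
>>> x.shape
(37, 5, 37)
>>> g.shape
(5, 37)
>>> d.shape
(37, 7, 37)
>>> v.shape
(37, 37)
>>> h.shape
()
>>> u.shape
(37,)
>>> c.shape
(5, 31)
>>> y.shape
(31, 31)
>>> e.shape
(5, 37)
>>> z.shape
(5, 37)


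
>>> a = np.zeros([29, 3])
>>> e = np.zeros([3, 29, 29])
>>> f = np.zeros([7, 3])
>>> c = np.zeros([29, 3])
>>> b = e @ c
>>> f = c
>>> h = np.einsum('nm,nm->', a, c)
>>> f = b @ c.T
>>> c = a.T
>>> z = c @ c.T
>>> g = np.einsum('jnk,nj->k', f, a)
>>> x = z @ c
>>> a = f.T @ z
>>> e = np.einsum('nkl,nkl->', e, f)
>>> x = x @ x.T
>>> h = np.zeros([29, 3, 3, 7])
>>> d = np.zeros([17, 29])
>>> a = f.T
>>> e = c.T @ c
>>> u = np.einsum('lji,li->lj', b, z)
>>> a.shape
(29, 29, 3)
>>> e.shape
(29, 29)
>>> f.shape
(3, 29, 29)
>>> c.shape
(3, 29)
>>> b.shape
(3, 29, 3)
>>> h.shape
(29, 3, 3, 7)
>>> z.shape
(3, 3)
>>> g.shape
(29,)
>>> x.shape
(3, 3)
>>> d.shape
(17, 29)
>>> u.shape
(3, 29)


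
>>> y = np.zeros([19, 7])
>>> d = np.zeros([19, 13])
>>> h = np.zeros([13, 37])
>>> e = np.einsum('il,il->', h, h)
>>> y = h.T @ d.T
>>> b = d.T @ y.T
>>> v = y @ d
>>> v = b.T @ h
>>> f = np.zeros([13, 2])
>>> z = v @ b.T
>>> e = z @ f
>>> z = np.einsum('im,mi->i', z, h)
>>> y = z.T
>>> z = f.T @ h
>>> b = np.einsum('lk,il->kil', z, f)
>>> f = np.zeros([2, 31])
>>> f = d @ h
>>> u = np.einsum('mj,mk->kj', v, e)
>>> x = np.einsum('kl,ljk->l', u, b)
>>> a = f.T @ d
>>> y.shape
(37,)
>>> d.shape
(19, 13)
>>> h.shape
(13, 37)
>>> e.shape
(37, 2)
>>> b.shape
(37, 13, 2)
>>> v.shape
(37, 37)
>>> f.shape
(19, 37)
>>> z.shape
(2, 37)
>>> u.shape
(2, 37)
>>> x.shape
(37,)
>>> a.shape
(37, 13)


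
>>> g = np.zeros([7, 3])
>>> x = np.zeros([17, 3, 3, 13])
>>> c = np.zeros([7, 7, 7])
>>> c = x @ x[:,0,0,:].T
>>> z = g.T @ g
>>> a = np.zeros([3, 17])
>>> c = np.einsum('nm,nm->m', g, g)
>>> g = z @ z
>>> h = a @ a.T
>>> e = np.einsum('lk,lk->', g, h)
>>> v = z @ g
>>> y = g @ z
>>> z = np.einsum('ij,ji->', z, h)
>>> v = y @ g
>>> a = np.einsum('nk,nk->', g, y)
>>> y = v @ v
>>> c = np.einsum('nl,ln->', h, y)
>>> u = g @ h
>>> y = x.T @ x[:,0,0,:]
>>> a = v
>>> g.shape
(3, 3)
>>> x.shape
(17, 3, 3, 13)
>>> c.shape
()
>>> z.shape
()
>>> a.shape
(3, 3)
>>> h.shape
(3, 3)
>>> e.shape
()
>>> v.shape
(3, 3)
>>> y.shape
(13, 3, 3, 13)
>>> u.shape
(3, 3)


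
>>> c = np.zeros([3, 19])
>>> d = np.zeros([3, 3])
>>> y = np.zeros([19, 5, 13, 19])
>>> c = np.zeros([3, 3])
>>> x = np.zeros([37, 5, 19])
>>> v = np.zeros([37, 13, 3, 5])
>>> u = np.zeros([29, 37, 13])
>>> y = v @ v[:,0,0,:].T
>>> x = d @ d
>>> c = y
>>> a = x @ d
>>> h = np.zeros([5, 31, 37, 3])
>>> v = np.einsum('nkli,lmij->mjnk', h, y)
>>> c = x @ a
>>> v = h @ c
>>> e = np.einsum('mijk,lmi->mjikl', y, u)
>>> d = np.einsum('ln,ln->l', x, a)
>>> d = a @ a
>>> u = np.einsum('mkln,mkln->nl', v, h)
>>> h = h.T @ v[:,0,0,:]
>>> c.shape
(3, 3)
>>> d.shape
(3, 3)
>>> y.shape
(37, 13, 3, 37)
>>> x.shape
(3, 3)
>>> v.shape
(5, 31, 37, 3)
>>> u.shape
(3, 37)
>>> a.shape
(3, 3)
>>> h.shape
(3, 37, 31, 3)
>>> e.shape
(37, 3, 13, 37, 29)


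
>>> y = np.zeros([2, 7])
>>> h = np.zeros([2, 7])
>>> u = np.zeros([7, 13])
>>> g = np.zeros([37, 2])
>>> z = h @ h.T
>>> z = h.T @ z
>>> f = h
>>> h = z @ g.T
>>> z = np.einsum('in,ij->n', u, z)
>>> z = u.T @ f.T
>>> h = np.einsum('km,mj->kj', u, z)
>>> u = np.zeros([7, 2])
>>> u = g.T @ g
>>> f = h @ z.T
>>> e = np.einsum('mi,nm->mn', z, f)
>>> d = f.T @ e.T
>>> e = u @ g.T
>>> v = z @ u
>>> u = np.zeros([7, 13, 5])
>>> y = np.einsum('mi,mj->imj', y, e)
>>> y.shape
(7, 2, 37)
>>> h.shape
(7, 2)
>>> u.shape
(7, 13, 5)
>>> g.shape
(37, 2)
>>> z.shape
(13, 2)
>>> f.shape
(7, 13)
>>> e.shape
(2, 37)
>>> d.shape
(13, 13)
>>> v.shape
(13, 2)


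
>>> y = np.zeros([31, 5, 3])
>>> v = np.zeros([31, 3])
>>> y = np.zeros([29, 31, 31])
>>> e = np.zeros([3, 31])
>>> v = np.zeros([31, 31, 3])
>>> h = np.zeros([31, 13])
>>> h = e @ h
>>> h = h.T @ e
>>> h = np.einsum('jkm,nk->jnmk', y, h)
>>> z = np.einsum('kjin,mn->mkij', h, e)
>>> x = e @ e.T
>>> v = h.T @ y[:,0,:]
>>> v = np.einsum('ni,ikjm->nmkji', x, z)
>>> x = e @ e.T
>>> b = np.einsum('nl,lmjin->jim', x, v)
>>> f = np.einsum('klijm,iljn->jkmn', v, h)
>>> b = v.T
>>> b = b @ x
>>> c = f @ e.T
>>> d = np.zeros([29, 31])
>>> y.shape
(29, 31, 31)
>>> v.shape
(3, 13, 29, 31, 3)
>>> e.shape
(3, 31)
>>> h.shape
(29, 13, 31, 31)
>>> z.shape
(3, 29, 31, 13)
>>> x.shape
(3, 3)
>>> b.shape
(3, 31, 29, 13, 3)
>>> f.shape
(31, 3, 3, 31)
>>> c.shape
(31, 3, 3, 3)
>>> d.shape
(29, 31)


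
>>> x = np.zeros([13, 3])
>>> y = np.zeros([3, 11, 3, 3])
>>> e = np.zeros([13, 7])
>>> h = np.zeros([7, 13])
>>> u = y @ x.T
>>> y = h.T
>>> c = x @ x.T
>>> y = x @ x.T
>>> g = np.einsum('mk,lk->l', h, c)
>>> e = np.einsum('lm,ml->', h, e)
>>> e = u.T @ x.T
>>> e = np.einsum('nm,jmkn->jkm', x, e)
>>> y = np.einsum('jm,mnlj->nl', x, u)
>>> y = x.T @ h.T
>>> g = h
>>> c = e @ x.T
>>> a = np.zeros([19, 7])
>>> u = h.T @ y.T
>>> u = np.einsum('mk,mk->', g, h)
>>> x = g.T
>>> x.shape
(13, 7)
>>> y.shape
(3, 7)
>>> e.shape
(13, 11, 3)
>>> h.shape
(7, 13)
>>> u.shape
()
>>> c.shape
(13, 11, 13)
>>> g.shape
(7, 13)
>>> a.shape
(19, 7)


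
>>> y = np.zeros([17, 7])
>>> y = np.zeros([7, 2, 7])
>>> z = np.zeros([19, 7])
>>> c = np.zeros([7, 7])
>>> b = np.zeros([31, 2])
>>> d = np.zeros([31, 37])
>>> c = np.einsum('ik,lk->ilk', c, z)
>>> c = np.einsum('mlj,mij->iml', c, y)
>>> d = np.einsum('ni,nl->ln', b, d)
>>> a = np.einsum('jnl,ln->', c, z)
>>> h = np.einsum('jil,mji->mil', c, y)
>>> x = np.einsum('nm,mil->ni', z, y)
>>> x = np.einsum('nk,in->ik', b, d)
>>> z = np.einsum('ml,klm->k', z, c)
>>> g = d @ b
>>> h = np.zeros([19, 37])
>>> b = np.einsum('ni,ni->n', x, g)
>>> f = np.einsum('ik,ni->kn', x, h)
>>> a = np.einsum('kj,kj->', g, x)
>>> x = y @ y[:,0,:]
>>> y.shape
(7, 2, 7)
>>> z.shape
(2,)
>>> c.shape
(2, 7, 19)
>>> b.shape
(37,)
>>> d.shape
(37, 31)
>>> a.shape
()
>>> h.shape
(19, 37)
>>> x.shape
(7, 2, 7)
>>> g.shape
(37, 2)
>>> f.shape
(2, 19)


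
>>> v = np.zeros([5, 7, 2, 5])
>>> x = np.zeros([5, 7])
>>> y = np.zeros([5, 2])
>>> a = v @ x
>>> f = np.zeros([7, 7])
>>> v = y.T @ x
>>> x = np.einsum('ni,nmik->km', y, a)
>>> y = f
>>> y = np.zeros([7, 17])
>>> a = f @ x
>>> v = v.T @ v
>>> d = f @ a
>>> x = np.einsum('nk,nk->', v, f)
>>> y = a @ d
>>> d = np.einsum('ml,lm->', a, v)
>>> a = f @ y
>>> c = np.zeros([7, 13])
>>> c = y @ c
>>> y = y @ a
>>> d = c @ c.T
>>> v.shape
(7, 7)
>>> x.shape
()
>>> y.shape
(7, 7)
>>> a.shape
(7, 7)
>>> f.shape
(7, 7)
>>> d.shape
(7, 7)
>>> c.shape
(7, 13)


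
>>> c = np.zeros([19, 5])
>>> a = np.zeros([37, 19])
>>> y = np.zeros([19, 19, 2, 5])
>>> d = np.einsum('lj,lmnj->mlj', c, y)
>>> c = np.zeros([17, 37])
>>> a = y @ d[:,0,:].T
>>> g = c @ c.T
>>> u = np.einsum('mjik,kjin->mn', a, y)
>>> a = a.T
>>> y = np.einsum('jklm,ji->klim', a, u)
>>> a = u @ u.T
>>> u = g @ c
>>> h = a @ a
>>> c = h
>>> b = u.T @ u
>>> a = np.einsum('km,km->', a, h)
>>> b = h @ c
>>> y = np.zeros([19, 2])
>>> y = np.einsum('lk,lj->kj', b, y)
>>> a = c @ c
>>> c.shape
(19, 19)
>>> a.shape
(19, 19)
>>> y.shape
(19, 2)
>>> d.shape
(19, 19, 5)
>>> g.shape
(17, 17)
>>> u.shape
(17, 37)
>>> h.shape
(19, 19)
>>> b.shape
(19, 19)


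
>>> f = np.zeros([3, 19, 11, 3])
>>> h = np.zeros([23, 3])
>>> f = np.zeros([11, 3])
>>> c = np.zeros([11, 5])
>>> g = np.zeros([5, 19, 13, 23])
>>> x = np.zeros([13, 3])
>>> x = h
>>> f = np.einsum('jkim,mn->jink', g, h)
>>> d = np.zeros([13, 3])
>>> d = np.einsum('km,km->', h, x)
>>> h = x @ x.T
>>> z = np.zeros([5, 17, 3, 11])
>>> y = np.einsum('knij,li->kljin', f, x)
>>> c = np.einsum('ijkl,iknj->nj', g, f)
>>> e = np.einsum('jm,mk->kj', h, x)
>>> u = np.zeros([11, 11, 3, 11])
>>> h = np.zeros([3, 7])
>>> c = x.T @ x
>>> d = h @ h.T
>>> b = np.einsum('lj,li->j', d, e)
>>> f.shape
(5, 13, 3, 19)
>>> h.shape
(3, 7)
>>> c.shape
(3, 3)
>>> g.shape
(5, 19, 13, 23)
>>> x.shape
(23, 3)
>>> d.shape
(3, 3)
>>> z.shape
(5, 17, 3, 11)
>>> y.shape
(5, 23, 19, 3, 13)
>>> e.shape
(3, 23)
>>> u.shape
(11, 11, 3, 11)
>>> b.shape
(3,)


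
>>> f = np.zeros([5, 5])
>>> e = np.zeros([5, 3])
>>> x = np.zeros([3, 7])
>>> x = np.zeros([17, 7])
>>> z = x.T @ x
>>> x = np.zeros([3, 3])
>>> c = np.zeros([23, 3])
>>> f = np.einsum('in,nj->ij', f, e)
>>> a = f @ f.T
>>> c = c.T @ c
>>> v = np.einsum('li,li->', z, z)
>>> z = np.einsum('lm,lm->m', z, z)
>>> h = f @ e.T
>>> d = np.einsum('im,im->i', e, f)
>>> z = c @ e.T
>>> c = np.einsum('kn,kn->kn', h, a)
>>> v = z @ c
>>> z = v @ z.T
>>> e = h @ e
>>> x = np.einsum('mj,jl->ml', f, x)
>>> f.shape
(5, 3)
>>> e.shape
(5, 3)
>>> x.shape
(5, 3)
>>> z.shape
(3, 3)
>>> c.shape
(5, 5)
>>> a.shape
(5, 5)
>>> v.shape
(3, 5)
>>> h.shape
(5, 5)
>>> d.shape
(5,)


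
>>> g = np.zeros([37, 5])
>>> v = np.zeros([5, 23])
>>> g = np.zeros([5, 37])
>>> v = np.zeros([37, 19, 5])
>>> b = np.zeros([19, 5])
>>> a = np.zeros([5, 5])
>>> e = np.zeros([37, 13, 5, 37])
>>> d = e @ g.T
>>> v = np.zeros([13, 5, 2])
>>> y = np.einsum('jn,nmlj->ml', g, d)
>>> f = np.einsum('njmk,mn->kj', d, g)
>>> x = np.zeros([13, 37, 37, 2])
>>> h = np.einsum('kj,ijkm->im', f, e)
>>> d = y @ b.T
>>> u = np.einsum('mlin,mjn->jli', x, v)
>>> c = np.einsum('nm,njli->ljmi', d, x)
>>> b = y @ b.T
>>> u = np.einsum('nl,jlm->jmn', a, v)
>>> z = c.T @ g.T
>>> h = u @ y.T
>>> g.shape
(5, 37)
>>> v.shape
(13, 5, 2)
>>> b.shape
(13, 19)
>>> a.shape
(5, 5)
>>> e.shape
(37, 13, 5, 37)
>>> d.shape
(13, 19)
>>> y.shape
(13, 5)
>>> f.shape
(5, 13)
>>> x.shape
(13, 37, 37, 2)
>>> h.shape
(13, 2, 13)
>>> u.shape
(13, 2, 5)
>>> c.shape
(37, 37, 19, 2)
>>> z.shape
(2, 19, 37, 5)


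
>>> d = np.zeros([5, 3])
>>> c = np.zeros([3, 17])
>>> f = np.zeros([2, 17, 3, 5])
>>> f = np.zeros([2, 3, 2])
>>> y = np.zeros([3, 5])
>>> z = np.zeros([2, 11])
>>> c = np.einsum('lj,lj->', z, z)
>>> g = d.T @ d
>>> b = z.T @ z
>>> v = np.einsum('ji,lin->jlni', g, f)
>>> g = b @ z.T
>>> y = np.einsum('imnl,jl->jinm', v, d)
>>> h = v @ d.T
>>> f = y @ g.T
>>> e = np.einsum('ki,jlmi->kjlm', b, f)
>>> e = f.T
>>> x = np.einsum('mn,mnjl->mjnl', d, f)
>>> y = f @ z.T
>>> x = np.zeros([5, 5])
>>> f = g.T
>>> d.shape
(5, 3)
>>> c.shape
()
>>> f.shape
(2, 11)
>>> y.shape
(5, 3, 2, 2)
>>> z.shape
(2, 11)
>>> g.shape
(11, 2)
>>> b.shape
(11, 11)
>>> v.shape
(3, 2, 2, 3)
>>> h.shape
(3, 2, 2, 5)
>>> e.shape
(11, 2, 3, 5)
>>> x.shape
(5, 5)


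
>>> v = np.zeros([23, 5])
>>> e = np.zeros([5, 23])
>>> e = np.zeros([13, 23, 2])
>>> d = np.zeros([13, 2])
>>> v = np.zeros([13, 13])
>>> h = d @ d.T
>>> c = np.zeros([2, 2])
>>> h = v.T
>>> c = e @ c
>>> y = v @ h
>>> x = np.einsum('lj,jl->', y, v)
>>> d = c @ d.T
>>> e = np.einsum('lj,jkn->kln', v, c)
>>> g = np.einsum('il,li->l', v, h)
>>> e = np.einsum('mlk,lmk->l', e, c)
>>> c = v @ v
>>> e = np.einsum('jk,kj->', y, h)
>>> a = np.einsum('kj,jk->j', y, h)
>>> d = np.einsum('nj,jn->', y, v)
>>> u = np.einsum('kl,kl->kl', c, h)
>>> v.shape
(13, 13)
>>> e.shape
()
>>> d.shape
()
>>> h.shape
(13, 13)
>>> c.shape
(13, 13)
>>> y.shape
(13, 13)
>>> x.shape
()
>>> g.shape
(13,)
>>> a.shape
(13,)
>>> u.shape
(13, 13)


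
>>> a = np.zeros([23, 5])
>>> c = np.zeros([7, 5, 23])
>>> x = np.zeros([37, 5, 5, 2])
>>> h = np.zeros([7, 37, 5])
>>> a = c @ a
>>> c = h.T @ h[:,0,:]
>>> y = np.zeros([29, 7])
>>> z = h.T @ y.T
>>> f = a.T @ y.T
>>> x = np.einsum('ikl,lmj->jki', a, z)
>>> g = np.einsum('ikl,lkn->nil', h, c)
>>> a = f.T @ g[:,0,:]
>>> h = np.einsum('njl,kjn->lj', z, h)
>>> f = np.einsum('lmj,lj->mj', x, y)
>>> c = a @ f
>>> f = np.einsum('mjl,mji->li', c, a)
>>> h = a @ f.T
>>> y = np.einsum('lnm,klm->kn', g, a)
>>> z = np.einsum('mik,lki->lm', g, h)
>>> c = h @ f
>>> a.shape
(29, 5, 5)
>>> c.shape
(29, 5, 5)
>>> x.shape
(29, 5, 7)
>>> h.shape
(29, 5, 7)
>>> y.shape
(29, 7)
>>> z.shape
(29, 5)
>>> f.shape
(7, 5)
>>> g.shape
(5, 7, 5)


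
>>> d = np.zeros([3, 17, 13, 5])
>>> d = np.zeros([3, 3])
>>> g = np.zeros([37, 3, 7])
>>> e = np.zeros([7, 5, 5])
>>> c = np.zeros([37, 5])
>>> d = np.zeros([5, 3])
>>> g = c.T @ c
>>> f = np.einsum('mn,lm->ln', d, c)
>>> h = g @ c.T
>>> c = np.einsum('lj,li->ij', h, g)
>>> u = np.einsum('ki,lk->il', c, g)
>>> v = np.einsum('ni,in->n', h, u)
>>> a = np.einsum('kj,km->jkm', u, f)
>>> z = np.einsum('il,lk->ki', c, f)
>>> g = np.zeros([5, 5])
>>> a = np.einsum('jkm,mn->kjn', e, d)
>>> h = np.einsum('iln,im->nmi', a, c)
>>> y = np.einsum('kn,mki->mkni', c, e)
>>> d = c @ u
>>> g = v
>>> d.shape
(5, 5)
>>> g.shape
(5,)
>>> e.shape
(7, 5, 5)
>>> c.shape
(5, 37)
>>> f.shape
(37, 3)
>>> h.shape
(3, 37, 5)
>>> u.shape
(37, 5)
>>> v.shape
(5,)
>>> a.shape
(5, 7, 3)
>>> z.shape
(3, 5)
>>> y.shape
(7, 5, 37, 5)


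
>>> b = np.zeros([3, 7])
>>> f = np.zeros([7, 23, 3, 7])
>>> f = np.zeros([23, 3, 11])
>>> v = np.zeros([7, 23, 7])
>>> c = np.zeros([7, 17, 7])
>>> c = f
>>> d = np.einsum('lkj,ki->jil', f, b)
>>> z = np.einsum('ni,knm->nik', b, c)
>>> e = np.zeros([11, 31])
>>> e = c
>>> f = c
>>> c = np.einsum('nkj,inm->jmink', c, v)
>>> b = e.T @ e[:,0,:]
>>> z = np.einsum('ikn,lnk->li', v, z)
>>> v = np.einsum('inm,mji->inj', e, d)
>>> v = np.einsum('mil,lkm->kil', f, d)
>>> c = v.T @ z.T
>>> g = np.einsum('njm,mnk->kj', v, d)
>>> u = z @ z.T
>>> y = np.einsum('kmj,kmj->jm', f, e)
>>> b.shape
(11, 3, 11)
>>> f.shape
(23, 3, 11)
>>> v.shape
(7, 3, 11)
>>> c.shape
(11, 3, 3)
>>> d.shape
(11, 7, 23)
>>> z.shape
(3, 7)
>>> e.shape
(23, 3, 11)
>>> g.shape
(23, 3)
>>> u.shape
(3, 3)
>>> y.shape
(11, 3)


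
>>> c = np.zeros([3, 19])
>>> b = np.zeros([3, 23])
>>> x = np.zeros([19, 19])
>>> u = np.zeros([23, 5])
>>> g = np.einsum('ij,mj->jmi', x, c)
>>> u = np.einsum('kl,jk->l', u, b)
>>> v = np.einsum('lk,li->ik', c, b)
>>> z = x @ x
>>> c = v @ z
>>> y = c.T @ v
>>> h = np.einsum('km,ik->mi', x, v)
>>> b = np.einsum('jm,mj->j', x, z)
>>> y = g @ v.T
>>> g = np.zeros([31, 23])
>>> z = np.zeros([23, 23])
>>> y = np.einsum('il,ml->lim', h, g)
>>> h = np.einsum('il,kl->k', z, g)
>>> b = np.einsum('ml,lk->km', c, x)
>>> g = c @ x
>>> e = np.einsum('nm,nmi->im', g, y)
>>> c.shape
(23, 19)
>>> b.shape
(19, 23)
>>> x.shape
(19, 19)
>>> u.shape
(5,)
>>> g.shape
(23, 19)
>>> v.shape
(23, 19)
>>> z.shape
(23, 23)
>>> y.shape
(23, 19, 31)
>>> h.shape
(31,)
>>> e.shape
(31, 19)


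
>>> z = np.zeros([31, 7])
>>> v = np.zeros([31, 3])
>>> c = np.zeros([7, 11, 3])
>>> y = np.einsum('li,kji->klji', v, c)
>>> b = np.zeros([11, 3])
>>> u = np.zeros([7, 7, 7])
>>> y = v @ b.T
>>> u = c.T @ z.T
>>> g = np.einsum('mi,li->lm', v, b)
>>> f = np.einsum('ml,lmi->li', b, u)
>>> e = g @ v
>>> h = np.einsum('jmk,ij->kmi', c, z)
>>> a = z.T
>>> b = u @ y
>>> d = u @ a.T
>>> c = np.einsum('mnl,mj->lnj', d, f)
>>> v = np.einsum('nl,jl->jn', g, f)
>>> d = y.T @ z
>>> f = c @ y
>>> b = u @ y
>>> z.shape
(31, 7)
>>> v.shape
(3, 11)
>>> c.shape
(7, 11, 31)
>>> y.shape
(31, 11)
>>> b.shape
(3, 11, 11)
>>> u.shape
(3, 11, 31)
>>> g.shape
(11, 31)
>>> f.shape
(7, 11, 11)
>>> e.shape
(11, 3)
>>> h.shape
(3, 11, 31)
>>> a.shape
(7, 31)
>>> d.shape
(11, 7)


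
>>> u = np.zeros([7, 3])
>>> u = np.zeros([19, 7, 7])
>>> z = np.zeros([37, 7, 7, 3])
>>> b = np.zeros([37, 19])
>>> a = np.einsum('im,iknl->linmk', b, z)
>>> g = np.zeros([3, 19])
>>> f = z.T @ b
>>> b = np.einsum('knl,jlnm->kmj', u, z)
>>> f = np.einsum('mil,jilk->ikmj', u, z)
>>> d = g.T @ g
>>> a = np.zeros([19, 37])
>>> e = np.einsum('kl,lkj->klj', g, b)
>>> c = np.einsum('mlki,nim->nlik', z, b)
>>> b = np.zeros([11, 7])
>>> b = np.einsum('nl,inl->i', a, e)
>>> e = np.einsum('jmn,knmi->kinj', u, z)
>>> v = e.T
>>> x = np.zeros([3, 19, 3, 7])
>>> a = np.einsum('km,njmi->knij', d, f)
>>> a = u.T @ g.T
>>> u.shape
(19, 7, 7)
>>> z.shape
(37, 7, 7, 3)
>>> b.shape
(3,)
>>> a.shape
(7, 7, 3)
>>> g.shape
(3, 19)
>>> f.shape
(7, 3, 19, 37)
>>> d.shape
(19, 19)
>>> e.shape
(37, 3, 7, 19)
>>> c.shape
(19, 7, 3, 7)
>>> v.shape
(19, 7, 3, 37)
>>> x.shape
(3, 19, 3, 7)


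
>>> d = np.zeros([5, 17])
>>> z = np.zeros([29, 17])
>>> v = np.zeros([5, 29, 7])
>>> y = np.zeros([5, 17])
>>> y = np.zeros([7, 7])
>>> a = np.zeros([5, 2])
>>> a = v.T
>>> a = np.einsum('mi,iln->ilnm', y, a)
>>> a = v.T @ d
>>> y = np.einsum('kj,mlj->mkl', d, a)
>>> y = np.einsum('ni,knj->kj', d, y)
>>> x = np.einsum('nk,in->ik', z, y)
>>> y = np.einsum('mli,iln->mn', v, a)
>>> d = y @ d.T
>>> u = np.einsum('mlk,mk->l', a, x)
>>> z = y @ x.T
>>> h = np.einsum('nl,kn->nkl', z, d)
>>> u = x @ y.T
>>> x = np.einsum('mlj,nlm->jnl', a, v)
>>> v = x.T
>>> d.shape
(5, 5)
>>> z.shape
(5, 7)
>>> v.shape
(29, 5, 17)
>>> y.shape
(5, 17)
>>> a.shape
(7, 29, 17)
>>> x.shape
(17, 5, 29)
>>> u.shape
(7, 5)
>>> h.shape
(5, 5, 7)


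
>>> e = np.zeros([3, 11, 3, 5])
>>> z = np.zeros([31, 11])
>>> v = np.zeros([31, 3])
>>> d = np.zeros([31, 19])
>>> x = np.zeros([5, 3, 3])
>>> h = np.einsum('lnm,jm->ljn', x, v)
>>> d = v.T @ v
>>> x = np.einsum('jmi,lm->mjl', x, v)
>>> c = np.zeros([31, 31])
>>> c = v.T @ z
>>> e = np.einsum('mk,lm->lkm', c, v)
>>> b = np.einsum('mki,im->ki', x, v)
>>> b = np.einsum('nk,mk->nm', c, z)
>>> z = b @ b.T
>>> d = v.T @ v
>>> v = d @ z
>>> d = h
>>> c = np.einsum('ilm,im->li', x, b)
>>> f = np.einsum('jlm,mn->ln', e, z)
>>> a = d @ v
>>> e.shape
(31, 11, 3)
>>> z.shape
(3, 3)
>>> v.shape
(3, 3)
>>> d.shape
(5, 31, 3)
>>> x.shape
(3, 5, 31)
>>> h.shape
(5, 31, 3)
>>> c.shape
(5, 3)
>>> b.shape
(3, 31)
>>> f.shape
(11, 3)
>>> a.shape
(5, 31, 3)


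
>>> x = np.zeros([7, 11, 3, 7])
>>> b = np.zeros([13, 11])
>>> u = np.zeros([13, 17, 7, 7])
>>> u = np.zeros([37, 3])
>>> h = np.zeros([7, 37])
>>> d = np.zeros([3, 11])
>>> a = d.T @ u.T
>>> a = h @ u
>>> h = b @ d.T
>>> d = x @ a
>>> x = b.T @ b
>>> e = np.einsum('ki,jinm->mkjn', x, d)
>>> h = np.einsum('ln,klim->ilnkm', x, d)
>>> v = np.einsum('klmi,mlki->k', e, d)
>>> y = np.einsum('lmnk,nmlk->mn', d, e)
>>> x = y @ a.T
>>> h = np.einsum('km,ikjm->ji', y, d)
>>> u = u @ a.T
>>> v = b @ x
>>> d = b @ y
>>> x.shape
(11, 7)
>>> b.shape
(13, 11)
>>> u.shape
(37, 7)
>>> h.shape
(3, 7)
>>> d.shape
(13, 3)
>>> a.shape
(7, 3)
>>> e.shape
(3, 11, 7, 3)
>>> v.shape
(13, 7)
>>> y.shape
(11, 3)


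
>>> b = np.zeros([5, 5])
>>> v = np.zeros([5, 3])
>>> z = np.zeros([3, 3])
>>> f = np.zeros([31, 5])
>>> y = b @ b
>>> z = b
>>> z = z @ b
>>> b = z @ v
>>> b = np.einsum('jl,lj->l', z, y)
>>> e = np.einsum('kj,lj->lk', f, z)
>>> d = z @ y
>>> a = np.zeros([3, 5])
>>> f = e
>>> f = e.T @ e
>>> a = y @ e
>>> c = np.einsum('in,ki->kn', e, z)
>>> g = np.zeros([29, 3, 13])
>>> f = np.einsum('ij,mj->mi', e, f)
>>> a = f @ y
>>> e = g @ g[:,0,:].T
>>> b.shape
(5,)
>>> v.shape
(5, 3)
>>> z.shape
(5, 5)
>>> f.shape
(31, 5)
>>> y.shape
(5, 5)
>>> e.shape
(29, 3, 29)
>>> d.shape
(5, 5)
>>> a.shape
(31, 5)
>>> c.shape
(5, 31)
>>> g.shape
(29, 3, 13)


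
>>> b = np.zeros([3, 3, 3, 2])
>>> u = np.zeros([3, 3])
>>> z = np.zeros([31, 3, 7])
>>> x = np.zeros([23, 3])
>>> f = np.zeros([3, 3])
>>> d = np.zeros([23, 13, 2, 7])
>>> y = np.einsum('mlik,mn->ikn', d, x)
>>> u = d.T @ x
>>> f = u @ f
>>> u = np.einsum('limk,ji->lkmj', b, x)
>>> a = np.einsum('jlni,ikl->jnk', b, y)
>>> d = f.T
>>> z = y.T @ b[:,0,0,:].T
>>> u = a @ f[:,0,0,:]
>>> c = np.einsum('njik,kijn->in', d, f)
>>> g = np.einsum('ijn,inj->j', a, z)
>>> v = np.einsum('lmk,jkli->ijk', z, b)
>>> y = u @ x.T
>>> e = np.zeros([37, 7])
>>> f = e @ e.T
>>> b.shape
(3, 3, 3, 2)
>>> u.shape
(3, 3, 3)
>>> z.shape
(3, 7, 3)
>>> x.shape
(23, 3)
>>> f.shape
(37, 37)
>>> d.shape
(3, 13, 2, 7)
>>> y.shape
(3, 3, 23)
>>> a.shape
(3, 3, 7)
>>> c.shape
(2, 3)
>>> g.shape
(3,)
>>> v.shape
(2, 3, 3)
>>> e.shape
(37, 7)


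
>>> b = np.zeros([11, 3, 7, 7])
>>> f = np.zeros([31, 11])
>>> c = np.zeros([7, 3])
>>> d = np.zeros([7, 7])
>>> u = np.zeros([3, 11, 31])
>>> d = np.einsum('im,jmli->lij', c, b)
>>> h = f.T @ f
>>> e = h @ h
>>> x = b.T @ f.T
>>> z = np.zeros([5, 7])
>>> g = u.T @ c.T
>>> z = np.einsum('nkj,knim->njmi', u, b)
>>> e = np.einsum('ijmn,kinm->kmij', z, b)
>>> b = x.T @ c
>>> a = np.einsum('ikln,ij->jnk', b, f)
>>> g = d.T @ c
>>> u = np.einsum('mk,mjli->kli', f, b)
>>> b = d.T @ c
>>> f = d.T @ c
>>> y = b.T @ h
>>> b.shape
(11, 7, 3)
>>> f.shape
(11, 7, 3)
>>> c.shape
(7, 3)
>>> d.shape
(7, 7, 11)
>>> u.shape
(11, 7, 3)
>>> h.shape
(11, 11)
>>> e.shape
(11, 7, 3, 31)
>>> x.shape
(7, 7, 3, 31)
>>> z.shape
(3, 31, 7, 7)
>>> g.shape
(11, 7, 3)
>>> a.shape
(11, 3, 3)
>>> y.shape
(3, 7, 11)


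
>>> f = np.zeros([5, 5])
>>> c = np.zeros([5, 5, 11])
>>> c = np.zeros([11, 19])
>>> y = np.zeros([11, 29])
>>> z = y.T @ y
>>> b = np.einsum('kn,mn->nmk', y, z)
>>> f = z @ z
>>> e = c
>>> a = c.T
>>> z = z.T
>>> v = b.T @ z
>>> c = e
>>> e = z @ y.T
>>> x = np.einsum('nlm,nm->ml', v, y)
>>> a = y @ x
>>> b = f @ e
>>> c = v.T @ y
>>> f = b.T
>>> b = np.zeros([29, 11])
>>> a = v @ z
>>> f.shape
(11, 29)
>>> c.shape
(29, 29, 29)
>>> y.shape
(11, 29)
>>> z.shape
(29, 29)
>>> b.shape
(29, 11)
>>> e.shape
(29, 11)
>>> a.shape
(11, 29, 29)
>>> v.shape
(11, 29, 29)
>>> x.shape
(29, 29)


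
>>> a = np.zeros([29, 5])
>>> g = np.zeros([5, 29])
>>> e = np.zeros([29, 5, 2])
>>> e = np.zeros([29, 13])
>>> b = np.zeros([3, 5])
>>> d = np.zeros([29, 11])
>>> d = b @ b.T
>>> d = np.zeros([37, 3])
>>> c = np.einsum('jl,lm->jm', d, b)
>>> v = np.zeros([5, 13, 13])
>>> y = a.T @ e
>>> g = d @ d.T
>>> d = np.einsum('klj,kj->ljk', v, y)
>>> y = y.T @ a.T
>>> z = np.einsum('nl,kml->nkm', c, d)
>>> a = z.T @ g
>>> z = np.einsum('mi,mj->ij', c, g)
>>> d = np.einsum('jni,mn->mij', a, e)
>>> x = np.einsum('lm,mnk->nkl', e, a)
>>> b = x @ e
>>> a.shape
(13, 13, 37)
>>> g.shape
(37, 37)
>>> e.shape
(29, 13)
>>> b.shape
(13, 37, 13)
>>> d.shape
(29, 37, 13)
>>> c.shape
(37, 5)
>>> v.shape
(5, 13, 13)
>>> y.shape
(13, 29)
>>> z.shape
(5, 37)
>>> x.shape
(13, 37, 29)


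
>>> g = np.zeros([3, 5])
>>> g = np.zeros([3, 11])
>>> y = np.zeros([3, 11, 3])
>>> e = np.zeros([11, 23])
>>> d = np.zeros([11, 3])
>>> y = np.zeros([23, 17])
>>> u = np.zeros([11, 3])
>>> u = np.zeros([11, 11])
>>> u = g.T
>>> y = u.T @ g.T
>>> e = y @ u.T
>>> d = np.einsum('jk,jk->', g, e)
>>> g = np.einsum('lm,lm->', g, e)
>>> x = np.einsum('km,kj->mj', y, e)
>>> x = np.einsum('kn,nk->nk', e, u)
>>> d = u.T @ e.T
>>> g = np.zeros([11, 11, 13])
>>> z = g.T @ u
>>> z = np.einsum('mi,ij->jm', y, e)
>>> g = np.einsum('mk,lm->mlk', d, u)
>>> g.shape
(3, 11, 3)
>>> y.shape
(3, 3)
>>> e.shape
(3, 11)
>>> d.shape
(3, 3)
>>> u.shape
(11, 3)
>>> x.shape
(11, 3)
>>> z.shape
(11, 3)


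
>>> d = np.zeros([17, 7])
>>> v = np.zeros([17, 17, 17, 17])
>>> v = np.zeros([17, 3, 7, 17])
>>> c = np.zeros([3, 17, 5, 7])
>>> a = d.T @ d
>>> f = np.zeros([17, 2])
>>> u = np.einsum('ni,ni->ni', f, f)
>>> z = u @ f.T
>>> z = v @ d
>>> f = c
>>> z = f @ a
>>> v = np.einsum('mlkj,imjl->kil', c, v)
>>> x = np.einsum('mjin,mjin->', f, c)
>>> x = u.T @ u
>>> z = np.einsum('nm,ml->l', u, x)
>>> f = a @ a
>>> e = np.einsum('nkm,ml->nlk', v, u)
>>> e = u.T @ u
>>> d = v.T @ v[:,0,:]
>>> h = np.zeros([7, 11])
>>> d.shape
(17, 17, 17)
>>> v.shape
(5, 17, 17)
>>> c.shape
(3, 17, 5, 7)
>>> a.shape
(7, 7)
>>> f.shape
(7, 7)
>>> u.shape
(17, 2)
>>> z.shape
(2,)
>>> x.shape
(2, 2)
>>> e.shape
(2, 2)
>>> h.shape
(7, 11)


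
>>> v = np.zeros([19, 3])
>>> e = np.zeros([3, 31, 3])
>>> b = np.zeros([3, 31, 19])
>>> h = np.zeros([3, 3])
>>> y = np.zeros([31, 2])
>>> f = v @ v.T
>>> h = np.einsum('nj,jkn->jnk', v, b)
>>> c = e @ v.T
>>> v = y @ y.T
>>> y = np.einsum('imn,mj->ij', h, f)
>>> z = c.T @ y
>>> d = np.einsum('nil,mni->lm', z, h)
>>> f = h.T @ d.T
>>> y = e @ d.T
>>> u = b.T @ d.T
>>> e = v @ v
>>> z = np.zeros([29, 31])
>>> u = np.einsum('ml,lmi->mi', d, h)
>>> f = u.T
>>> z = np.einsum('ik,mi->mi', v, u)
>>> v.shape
(31, 31)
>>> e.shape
(31, 31)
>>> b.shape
(3, 31, 19)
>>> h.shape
(3, 19, 31)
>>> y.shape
(3, 31, 19)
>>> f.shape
(31, 19)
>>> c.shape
(3, 31, 19)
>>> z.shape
(19, 31)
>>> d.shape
(19, 3)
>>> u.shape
(19, 31)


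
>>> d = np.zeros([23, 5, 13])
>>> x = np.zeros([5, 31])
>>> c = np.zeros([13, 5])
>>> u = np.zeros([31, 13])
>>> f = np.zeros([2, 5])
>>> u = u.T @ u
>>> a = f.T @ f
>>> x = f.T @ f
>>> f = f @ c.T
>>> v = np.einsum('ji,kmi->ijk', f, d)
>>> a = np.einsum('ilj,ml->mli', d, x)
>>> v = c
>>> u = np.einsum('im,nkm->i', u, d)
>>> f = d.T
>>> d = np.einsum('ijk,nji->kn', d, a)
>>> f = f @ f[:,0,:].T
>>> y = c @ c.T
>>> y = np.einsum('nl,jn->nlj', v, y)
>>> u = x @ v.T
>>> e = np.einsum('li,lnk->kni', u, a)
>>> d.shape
(13, 5)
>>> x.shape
(5, 5)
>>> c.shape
(13, 5)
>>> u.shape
(5, 13)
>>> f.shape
(13, 5, 13)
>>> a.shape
(5, 5, 23)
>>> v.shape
(13, 5)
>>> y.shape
(13, 5, 13)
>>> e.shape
(23, 5, 13)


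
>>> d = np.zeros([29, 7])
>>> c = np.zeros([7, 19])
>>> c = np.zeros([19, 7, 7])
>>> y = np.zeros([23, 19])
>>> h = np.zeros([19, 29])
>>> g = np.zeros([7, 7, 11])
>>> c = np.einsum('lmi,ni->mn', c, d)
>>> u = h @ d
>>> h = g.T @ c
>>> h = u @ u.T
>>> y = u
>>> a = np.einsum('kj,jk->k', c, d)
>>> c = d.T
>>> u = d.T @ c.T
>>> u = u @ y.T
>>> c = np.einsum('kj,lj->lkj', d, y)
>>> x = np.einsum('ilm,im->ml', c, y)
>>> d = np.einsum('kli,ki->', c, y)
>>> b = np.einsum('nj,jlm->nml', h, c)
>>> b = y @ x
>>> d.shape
()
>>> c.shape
(19, 29, 7)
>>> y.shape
(19, 7)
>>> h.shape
(19, 19)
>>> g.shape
(7, 7, 11)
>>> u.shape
(7, 19)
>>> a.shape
(7,)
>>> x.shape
(7, 29)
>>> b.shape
(19, 29)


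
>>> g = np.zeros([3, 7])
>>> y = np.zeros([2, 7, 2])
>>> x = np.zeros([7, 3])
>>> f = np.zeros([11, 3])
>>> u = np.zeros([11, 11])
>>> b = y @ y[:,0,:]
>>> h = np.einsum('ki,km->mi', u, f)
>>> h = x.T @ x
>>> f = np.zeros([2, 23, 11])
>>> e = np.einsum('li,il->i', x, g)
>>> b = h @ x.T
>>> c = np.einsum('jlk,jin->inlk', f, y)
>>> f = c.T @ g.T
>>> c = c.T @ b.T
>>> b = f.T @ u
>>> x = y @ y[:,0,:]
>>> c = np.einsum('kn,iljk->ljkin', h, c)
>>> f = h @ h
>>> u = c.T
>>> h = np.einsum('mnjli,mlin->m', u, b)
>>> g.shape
(3, 7)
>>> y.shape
(2, 7, 2)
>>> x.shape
(2, 7, 2)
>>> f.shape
(3, 3)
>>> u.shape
(3, 11, 3, 2, 23)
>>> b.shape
(3, 2, 23, 11)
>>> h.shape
(3,)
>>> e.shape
(3,)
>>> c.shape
(23, 2, 3, 11, 3)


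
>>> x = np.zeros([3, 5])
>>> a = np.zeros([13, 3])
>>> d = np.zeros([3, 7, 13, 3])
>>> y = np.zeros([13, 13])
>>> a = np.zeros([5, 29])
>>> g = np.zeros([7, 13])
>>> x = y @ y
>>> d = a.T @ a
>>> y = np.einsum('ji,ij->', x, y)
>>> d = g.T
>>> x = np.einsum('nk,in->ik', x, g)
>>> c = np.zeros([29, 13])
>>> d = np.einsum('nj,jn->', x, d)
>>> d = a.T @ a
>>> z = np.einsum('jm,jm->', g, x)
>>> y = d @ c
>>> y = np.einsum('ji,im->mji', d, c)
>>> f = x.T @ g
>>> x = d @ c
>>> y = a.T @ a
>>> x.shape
(29, 13)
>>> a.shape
(5, 29)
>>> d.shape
(29, 29)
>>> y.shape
(29, 29)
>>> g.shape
(7, 13)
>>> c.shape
(29, 13)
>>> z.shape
()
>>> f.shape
(13, 13)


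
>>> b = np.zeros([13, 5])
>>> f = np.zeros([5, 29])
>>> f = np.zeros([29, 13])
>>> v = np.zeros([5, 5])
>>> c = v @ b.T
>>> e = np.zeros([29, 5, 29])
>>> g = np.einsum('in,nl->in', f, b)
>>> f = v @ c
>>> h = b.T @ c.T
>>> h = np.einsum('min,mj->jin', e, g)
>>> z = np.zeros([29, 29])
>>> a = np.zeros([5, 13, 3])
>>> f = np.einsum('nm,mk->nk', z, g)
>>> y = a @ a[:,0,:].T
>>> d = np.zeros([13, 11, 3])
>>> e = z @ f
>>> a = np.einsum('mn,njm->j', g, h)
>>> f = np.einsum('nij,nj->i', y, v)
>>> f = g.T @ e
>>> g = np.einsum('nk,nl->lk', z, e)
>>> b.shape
(13, 5)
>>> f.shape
(13, 13)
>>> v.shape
(5, 5)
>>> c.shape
(5, 13)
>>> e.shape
(29, 13)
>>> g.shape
(13, 29)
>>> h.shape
(13, 5, 29)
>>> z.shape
(29, 29)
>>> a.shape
(5,)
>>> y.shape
(5, 13, 5)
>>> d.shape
(13, 11, 3)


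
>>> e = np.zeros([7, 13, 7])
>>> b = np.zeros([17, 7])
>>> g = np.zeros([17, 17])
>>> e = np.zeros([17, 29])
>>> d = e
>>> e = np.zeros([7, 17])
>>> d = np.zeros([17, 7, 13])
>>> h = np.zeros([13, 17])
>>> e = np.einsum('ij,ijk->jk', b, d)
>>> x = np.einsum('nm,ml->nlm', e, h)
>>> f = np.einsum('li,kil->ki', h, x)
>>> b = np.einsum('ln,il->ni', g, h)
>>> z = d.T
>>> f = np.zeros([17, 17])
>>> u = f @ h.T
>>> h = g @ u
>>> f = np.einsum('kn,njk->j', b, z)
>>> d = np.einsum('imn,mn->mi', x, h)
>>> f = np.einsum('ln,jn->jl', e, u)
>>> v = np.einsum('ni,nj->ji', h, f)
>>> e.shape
(7, 13)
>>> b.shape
(17, 13)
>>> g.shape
(17, 17)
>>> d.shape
(17, 7)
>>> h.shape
(17, 13)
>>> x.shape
(7, 17, 13)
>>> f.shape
(17, 7)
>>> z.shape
(13, 7, 17)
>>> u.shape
(17, 13)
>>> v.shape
(7, 13)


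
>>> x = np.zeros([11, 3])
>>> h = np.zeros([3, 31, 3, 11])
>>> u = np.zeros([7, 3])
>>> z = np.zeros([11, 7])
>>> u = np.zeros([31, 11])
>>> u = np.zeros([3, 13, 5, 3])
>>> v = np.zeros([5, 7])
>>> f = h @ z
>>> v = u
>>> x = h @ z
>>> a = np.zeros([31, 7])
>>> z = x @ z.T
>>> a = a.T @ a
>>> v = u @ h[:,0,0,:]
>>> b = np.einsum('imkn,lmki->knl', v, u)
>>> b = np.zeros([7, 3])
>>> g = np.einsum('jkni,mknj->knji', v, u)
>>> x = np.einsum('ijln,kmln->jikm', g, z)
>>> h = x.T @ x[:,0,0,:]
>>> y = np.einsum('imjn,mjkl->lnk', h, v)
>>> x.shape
(5, 13, 3, 31)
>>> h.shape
(31, 3, 13, 31)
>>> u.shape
(3, 13, 5, 3)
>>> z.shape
(3, 31, 3, 11)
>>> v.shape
(3, 13, 5, 11)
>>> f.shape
(3, 31, 3, 7)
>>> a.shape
(7, 7)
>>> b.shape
(7, 3)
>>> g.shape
(13, 5, 3, 11)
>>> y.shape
(11, 31, 5)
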